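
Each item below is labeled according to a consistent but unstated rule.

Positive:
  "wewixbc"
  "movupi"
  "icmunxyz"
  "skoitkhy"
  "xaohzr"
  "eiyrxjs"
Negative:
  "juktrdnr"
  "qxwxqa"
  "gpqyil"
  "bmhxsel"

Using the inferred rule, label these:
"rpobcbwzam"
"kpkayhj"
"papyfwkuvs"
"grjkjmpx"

'Positive' ⟺ has ≥ 2 vowels.
"rpobcbwzam" — 2 vowels, hence Positive. "kpkayhj" — 1 vowel, hence Negative. "papyfwkuvs" — 2 vowels, hence Positive. "grjkjmpx" — 0 vowels, hence Negative.

Positive, Negative, Positive, Negative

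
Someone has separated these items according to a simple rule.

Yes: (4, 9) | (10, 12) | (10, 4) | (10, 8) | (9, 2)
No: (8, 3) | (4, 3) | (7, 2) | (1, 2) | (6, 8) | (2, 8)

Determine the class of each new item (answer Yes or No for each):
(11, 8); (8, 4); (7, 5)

Yes, No, No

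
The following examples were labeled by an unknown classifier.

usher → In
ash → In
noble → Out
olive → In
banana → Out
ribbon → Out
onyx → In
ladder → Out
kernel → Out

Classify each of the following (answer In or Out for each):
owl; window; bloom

In, Out, Out

The common property of the 'In' items is: starts with a vowel. No 'Out' item has it.
owl → starts with 'o' → In. window → starts with 'w' → Out. bloom → starts with 'b' → Out.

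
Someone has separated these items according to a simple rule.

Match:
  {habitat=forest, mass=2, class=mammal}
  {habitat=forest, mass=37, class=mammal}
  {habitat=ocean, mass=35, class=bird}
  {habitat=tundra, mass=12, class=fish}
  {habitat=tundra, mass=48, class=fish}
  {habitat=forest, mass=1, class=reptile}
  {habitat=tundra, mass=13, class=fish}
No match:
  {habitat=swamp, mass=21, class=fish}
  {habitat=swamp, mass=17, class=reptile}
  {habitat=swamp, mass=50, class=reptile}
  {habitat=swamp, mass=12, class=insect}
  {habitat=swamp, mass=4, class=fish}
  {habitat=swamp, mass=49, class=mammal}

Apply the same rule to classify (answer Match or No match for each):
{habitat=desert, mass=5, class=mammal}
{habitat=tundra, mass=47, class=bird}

The simplest hypothesis consistent with all the labels is: habitat is not swamp.
{habitat=desert, mass=5, class=mammal}: habitat is desert — qualifies, so Match. {habitat=tundra, mass=47, class=bird}: habitat is tundra — qualifies, so Match.

Match, Match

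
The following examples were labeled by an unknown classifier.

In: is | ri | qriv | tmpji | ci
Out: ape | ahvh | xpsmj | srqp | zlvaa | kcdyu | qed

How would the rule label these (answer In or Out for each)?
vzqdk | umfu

Out, Out

The simplest hypothesis consistent with all the labels is: contains 'i'.
vzqdk → no 'i' → Out.
umfu → no 'i' → Out.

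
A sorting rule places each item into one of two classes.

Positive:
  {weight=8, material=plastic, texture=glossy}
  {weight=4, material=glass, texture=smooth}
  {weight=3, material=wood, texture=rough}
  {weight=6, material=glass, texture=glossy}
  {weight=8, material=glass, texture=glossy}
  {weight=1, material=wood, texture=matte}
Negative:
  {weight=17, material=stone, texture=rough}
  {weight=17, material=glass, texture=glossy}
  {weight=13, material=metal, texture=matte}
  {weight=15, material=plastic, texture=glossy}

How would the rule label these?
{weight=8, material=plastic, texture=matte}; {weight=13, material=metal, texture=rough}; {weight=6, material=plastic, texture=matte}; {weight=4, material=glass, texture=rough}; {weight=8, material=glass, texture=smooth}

Every 'Positive' example satisfies: weight ≤ 8. None of the 'Negative' examples do.
{weight=8, material=plastic, texture=matte}: weight = 8, matches → Positive. {weight=13, material=metal, texture=rough}: weight = 13, doesn't qualify → Negative. {weight=6, material=plastic, texture=matte}: weight = 6, matches → Positive. {weight=4, material=glass, texture=rough}: weight = 4, matches → Positive. {weight=8, material=glass, texture=smooth}: weight = 8, matches → Positive.

Positive, Negative, Positive, Positive, Positive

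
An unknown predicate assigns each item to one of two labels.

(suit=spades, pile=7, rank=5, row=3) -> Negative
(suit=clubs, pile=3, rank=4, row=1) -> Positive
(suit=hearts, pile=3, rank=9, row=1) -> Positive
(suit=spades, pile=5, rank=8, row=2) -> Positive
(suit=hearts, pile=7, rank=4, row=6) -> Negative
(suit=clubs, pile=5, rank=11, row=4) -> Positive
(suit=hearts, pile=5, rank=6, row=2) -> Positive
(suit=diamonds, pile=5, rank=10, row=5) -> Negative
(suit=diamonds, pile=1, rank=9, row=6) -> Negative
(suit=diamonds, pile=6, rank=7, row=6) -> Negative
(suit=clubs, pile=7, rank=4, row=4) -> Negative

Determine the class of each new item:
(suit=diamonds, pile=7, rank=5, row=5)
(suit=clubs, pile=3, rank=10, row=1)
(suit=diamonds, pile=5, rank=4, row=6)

Negative, Positive, Negative

Every 'Positive' example satisfies: pile ≤ 5 AND row ≤ 4. None of the 'Negative' examples do.
Negative: (suit=diamonds, pile=7, rank=5, row=5), since pile = 7, row = 5. Positive: (suit=clubs, pile=3, rank=10, row=1), since pile = 3, row = 1. Negative: (suit=diamonds, pile=5, rank=4, row=6), since pile = 5, row = 6.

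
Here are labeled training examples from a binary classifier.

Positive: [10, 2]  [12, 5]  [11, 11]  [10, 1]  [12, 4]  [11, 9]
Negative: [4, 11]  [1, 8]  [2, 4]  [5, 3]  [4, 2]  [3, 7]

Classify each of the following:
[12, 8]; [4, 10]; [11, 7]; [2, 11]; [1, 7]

Positive, Negative, Positive, Negative, Negative

The simplest hypothesis consistent with all the labels is: first ≥ 7.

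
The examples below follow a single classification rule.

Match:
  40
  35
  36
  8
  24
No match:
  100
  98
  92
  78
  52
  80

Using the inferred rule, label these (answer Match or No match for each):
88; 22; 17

No match, Match, Match

'Match' ⟺ at most 40.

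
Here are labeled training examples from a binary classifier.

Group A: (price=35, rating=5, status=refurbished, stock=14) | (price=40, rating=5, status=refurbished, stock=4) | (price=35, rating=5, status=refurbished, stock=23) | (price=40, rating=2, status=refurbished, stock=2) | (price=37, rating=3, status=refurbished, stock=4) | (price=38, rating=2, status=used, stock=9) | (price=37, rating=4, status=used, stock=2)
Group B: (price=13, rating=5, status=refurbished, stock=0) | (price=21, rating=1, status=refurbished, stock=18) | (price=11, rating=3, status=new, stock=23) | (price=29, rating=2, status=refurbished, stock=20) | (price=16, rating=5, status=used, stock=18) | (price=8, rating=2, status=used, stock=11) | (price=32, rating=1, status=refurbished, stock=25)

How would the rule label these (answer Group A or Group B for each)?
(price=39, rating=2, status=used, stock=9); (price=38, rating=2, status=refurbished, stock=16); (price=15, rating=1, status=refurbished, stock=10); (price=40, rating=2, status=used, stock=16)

Group A, Group A, Group B, Group A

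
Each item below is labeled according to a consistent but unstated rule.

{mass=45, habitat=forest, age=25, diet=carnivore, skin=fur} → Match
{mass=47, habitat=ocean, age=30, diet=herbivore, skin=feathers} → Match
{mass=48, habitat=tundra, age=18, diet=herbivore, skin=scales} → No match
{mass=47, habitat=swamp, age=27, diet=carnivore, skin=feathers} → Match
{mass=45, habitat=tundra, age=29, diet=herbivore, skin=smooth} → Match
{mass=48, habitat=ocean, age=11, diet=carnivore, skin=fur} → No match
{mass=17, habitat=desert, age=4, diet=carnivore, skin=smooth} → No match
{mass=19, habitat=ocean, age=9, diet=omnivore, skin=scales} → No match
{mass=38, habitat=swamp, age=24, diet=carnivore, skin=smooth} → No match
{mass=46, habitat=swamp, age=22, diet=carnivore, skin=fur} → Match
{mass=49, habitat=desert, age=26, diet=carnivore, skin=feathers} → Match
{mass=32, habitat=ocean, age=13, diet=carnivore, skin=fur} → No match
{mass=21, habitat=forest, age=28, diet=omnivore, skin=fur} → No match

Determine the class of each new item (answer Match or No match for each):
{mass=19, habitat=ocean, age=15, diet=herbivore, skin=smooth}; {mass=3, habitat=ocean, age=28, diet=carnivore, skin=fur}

The simplest hypothesis consistent with all the labels is: mass ≥ 45 AND age ≥ 22.
{mass=19, habitat=ocean, age=15, diet=herbivore, skin=smooth}: mass = 19, age = 15, fails the rule → No match. {mass=3, habitat=ocean, age=28, diet=carnivore, skin=fur}: mass = 3, age = 28, fails the rule → No match.

No match, No match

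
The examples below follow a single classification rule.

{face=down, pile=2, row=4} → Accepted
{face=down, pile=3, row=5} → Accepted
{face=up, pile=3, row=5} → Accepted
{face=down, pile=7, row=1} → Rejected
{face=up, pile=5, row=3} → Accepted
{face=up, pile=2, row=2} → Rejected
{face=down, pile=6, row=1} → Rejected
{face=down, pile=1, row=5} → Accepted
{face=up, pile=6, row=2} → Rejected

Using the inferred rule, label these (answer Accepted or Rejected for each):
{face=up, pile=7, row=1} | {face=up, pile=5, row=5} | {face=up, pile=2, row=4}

A rule that fits every label: row ≥ 3 — true of each 'Accepted' example, false of each 'Rejected' one.
{face=up, pile=7, row=1}: row = 1 — does not fit, so Rejected. {face=up, pile=5, row=5}: row = 5 — fits, so Accepted. {face=up, pile=2, row=4}: row = 4 — fits, so Accepted.

Rejected, Accepted, Accepted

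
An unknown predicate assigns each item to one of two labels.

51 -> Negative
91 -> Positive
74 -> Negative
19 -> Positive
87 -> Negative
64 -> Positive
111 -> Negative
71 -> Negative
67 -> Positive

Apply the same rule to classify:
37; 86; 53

The classifier is using: ≡ 1 (mod 3).

Positive, Negative, Negative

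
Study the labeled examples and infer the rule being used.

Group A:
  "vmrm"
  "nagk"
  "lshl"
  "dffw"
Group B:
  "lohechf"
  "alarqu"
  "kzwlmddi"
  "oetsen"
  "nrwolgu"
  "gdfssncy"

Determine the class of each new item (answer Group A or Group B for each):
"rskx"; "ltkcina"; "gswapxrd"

Group A, Group B, Group B

One predicate separates the groups cleanly: length 4.
"rskx": length 4 — satisfies this, so Group A.
"ltkcina": length 7 — does not fit, so Group B.
"gswapxrd": length 8 — does not fit, so Group B.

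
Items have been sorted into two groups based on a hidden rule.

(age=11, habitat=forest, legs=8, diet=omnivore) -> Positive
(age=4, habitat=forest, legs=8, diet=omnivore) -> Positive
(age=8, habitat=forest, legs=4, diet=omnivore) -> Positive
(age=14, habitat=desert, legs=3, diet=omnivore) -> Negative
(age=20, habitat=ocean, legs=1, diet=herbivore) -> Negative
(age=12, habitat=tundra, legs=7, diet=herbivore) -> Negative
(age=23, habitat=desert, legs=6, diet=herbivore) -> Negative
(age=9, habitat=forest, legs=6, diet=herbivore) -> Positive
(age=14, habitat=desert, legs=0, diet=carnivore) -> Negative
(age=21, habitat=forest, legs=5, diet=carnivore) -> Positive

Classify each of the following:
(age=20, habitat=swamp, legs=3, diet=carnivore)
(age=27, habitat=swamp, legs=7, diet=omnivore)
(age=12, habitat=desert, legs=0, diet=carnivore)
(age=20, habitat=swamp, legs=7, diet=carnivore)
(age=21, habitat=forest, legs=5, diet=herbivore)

The distinguishing property — habitat is forest — holds for all the 'Positive' cases and none of the 'Negative' cases.
(age=20, habitat=swamp, legs=3, diet=carnivore) — habitat is swamp, hence Negative.
(age=27, habitat=swamp, legs=7, diet=omnivore) — habitat is swamp, hence Negative.
(age=12, habitat=desert, legs=0, diet=carnivore) — habitat is desert, hence Negative.
(age=20, habitat=swamp, legs=7, diet=carnivore) — habitat is swamp, hence Negative.
(age=21, habitat=forest, legs=5, diet=herbivore) — habitat is forest, hence Positive.

Negative, Negative, Negative, Negative, Positive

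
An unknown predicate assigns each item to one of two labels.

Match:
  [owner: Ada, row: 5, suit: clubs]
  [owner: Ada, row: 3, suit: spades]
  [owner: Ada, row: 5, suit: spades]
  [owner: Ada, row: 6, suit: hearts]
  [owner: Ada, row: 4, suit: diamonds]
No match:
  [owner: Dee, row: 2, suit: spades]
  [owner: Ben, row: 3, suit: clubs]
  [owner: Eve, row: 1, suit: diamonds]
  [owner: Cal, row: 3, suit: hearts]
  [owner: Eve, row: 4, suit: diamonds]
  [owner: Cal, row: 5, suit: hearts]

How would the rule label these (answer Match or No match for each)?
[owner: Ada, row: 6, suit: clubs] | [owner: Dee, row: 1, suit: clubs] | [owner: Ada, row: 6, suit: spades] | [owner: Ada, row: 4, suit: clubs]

Every 'Match' example satisfies: owner is Ada. None of the 'No match' examples do.

Match, No match, Match, Match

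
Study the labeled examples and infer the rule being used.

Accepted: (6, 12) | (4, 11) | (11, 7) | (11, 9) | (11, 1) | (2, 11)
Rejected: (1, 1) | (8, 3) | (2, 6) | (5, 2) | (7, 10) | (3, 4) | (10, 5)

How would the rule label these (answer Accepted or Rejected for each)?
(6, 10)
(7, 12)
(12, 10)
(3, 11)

Rejected, Accepted, Accepted, Accepted

One predicate separates the groups cleanly: max ≥ 11.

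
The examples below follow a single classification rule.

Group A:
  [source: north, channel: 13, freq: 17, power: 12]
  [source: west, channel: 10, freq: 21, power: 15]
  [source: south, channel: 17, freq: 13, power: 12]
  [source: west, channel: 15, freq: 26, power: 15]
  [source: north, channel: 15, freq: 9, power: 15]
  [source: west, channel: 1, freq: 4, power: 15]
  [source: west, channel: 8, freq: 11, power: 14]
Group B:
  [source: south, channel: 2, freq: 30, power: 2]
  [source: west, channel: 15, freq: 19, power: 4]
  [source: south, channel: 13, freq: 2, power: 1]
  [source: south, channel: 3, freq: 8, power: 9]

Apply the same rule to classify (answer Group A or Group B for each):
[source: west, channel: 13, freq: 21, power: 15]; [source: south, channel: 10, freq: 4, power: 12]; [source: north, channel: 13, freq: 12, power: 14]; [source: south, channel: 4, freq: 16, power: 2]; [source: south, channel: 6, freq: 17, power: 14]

Group A, Group A, Group A, Group B, Group A

The rule appears to be: power ≥ 12.
[source: west, channel: 13, freq: 21, power: 15]: power = 15, has this property → Group A.
[source: south, channel: 10, freq: 4, power: 12]: power = 12, has this property → Group A.
[source: north, channel: 13, freq: 12, power: 14]: power = 14, has this property → Group A.
[source: south, channel: 4, freq: 16, power: 2]: power = 2, lacks this property → Group B.
[source: south, channel: 6, freq: 17, power: 14]: power = 14, has this property → Group A.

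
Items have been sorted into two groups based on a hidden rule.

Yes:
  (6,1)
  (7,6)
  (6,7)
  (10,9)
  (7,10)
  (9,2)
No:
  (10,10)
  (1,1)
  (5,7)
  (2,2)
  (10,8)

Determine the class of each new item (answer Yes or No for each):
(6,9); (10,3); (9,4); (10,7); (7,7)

Yes, Yes, Yes, Yes, No

The pattern is that an item is 'Yes' exactly when: sum is odd.
Yes: (6,9), since 6+9 = 15.
Yes: (10,3), since 10+3 = 13.
Yes: (9,4), since 9+4 = 13.
Yes: (10,7), since 10+7 = 17.
No: (7,7), since 7+7 = 14.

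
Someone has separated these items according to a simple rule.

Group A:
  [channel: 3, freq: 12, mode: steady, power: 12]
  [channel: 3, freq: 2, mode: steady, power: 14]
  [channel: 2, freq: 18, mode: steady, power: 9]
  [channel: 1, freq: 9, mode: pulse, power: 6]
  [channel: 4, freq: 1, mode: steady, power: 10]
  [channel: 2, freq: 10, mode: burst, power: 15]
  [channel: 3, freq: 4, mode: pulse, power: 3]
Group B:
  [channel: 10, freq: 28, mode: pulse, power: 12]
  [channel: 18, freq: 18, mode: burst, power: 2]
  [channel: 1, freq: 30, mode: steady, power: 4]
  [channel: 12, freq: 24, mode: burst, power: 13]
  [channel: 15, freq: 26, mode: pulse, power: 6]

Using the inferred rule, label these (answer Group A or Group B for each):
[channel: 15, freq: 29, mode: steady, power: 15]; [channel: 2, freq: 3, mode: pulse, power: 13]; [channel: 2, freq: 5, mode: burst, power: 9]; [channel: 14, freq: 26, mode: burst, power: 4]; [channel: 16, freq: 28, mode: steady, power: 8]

The rule appears to be: freq ≤ 18 AND power ≥ 3.
[channel: 15, freq: 29, mode: steady, power: 15]: freq = 29, power = 15 — fails the rule, so Group B.
[channel: 2, freq: 3, mode: pulse, power: 13]: freq = 3, power = 13 — fits, so Group A.
[channel: 2, freq: 5, mode: burst, power: 9]: freq = 5, power = 9 — fits, so Group A.
[channel: 14, freq: 26, mode: burst, power: 4]: freq = 26, power = 4 — fails the rule, so Group B.
[channel: 16, freq: 28, mode: steady, power: 8]: freq = 28, power = 8 — fails the rule, so Group B.

Group B, Group A, Group A, Group B, Group B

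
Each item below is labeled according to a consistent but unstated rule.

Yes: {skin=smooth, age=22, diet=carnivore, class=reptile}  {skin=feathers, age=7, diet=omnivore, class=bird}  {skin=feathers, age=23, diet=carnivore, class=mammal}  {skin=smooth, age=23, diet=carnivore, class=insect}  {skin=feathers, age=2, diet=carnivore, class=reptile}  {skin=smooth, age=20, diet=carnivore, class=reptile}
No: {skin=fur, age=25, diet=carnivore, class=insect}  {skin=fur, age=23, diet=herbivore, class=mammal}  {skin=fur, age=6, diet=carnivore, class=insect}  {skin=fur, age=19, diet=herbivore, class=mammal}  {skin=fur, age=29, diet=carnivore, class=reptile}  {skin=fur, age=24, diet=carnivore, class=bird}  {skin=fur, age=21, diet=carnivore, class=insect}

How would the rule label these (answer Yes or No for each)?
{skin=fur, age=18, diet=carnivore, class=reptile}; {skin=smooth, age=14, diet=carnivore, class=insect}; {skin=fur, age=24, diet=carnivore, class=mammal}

No, Yes, No

The pattern is that an item is 'Yes' exactly when: skin is not fur.
{skin=fur, age=18, diet=carnivore, class=reptile}: skin is fur, doesn't match → No. {skin=smooth, age=14, diet=carnivore, class=insect}: skin is smooth, satisfies this → Yes. {skin=fur, age=24, diet=carnivore, class=mammal}: skin is fur, doesn't match → No.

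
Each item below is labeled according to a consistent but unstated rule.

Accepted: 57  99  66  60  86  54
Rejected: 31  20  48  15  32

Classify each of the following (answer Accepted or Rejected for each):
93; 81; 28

Accepted, Accepted, Rejected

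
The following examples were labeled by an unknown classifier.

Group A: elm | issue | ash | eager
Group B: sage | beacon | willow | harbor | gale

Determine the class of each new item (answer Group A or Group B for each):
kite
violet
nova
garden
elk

Group B, Group B, Group B, Group B, Group A

Rule: odd length. This holds for each 'Group A' example and fails for each 'Group B' one.
kite: Group B (length 4). violet: Group B (length 6). nova: Group B (length 4). garden: Group B (length 6). elk: Group A (length 3).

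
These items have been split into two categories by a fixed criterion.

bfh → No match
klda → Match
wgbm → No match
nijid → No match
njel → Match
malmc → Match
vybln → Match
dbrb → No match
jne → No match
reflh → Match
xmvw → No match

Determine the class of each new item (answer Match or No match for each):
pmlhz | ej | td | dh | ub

Rule: contains 'l'. This holds for each 'Match' example and fails for each 'No match' one.
pmlhz: Match (has 'l'). ej: No match (no 'l'). td: No match (no 'l'). dh: No match (no 'l'). ub: No match (no 'l').

Match, No match, No match, No match, No match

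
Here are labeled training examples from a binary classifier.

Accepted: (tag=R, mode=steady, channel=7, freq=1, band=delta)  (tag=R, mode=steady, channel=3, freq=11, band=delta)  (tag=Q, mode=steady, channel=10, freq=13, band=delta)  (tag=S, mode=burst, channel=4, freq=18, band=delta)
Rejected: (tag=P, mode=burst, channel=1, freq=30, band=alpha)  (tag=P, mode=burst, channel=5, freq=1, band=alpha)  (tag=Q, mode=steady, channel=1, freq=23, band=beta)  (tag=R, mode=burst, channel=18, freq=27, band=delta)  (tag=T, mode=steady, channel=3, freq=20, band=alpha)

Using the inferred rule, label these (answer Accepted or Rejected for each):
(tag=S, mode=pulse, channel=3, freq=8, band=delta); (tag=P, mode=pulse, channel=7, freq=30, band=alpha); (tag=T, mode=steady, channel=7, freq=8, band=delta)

A rule that fits every label: band is delta AND freq ≤ 18 — true of each 'Accepted' example, false of each 'Rejected' one.
(tag=S, mode=pulse, channel=3, freq=8, band=delta) — band is delta, freq = 8, hence Accepted.
(tag=P, mode=pulse, channel=7, freq=30, band=alpha) — band is alpha, freq = 30, hence Rejected.
(tag=T, mode=steady, channel=7, freq=8, band=delta) — band is delta, freq = 8, hence Accepted.

Accepted, Rejected, Accepted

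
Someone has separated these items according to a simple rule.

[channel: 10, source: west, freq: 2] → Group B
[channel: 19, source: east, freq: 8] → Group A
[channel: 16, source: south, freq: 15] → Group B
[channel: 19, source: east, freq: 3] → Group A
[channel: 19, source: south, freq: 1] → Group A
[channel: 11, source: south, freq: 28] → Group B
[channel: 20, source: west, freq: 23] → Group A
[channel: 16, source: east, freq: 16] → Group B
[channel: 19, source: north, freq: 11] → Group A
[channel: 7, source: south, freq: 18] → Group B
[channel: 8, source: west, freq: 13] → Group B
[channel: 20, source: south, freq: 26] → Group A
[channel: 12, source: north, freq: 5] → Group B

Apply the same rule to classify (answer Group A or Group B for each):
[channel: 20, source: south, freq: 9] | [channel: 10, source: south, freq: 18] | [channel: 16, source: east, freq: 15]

Group A, Group B, Group B

A rule that fits every label: channel ≥ 19 — true of each 'Group A' example, false of each 'Group B' one.
[channel: 20, source: south, freq: 9]: channel = 20, checks out → Group A. [channel: 10, source: south, freq: 18]: channel = 10, does not satisfy this → Group B. [channel: 16, source: east, freq: 15]: channel = 16, does not satisfy this → Group B.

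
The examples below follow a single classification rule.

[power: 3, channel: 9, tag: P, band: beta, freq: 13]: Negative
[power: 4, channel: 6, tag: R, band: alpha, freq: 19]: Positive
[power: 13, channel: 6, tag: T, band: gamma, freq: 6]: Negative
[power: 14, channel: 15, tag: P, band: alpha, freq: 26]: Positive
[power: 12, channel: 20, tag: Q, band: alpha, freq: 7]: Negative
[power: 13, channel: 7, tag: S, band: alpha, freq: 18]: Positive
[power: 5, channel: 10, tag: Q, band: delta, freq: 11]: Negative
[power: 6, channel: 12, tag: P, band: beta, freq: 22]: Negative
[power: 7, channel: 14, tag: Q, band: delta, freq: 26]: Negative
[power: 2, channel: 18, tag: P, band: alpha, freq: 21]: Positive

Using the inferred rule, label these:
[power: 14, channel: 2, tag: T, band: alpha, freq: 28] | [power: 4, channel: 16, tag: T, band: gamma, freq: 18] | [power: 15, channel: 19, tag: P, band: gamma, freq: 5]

Positive, Negative, Negative

'Positive' ⟺ band is alpha AND freq ≥ 11.
Positive: [power: 14, channel: 2, tag: T, band: alpha, freq: 28], since band is alpha, freq = 28. Negative: [power: 4, channel: 16, tag: T, band: gamma, freq: 18], since band is gamma, freq = 18. Negative: [power: 15, channel: 19, tag: P, band: gamma, freq: 5], since band is gamma, freq = 5.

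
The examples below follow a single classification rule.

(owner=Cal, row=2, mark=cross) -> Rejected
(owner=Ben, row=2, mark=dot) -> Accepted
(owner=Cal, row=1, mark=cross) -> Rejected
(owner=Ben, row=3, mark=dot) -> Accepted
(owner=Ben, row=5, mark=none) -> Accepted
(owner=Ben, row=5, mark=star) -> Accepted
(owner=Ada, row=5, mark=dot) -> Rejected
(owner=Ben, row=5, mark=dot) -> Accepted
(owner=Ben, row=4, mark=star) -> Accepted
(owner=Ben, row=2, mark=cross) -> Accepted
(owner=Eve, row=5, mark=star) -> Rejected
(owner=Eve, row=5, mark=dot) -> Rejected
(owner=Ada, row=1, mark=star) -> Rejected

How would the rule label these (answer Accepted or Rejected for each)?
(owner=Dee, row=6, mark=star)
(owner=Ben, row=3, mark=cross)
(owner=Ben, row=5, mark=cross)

Rule: owner is Ben. This holds for each 'Accepted' example and fails for each 'Rejected' one.

Rejected, Accepted, Accepted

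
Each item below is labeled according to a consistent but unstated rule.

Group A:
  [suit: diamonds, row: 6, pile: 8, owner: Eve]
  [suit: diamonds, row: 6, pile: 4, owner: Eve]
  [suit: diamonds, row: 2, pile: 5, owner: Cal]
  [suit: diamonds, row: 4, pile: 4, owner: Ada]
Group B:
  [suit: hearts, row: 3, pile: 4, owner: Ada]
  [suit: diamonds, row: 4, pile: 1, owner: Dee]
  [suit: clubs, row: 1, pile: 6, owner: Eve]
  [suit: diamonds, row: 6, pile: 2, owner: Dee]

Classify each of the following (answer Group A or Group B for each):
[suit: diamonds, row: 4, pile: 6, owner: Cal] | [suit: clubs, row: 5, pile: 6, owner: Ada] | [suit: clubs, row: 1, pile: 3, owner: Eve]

Group A, Group B, Group B

The common property of the 'Group A' items is: suit is diamonds AND pile ≥ 4. No 'Group B' item has it.
[suit: diamonds, row: 4, pile: 6, owner: Cal]: suit is diamonds, pile = 6, qualifies → Group A. [suit: clubs, row: 5, pile: 6, owner: Ada]: suit is clubs, pile = 6, does not satisfy this → Group B. [suit: clubs, row: 1, pile: 3, owner: Eve]: suit is clubs, pile = 3, does not satisfy this → Group B.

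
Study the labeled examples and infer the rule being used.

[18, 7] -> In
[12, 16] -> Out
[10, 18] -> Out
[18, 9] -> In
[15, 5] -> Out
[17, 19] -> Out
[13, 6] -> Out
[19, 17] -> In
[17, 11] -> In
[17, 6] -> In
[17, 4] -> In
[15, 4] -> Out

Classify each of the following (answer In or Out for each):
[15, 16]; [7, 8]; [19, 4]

'In' ⟺ first > second AND sum ≥ 21.
[15, 16] — 15 < 16, 15+16 = 31, hence Out. [7, 8] — 7 < 8, 7+8 = 15, hence Out. [19, 4] — 19 > 4, 19+4 = 23, hence In.

Out, Out, In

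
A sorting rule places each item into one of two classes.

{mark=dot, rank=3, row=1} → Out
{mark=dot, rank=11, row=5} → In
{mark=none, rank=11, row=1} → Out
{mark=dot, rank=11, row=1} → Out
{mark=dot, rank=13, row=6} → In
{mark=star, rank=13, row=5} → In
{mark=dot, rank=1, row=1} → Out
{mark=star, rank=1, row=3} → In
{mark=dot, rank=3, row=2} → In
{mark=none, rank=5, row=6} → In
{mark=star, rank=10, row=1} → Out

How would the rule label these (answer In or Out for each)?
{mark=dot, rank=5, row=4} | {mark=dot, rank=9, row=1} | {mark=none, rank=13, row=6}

The simplest hypothesis consistent with all the labels is: row ≥ 2.
{mark=dot, rank=5, row=4}: row = 4, meets the rule → In. {mark=dot, rank=9, row=1}: row = 1, does not satisfy this → Out. {mark=none, rank=13, row=6}: row = 6, meets the rule → In.

In, Out, In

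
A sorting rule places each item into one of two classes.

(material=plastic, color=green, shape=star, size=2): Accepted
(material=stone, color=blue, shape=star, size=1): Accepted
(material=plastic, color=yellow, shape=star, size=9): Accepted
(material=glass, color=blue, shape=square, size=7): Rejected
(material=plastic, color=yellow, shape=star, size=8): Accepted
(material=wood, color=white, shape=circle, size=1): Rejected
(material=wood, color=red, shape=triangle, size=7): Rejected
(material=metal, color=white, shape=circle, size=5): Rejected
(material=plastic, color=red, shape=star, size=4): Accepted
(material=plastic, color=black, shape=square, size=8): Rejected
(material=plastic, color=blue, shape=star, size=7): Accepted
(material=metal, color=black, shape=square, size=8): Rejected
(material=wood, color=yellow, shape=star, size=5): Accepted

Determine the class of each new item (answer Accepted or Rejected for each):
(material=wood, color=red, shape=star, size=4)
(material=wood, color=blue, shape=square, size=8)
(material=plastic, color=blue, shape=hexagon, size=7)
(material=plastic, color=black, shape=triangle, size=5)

All 'Accepted' examples share one property — shape is star — and every 'Rejected' example lacks it.
(material=wood, color=red, shape=star, size=4) — shape is star, hence Accepted. (material=wood, color=blue, shape=square, size=8) — shape is square, hence Rejected. (material=plastic, color=blue, shape=hexagon, size=7) — shape is hexagon, hence Rejected. (material=plastic, color=black, shape=triangle, size=5) — shape is triangle, hence Rejected.

Accepted, Rejected, Rejected, Rejected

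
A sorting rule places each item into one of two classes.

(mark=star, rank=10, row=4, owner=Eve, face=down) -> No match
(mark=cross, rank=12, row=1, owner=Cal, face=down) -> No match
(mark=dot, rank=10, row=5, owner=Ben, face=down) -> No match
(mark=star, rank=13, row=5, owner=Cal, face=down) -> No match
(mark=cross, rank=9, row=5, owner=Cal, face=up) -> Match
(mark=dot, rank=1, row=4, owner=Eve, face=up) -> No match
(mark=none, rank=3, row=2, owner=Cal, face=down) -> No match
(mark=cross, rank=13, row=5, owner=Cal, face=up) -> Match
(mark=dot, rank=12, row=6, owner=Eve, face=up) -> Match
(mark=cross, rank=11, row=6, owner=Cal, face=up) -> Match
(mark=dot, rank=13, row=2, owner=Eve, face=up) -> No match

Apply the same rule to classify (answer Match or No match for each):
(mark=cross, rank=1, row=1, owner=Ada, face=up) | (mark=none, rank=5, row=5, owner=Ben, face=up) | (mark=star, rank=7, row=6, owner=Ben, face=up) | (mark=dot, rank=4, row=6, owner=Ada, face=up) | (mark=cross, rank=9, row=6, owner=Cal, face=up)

No match, Match, Match, Match, Match

A rule that fits every label: face is up AND row ≥ 5 — true of each 'Match' example, false of each 'No match' one.
No match: (mark=cross, rank=1, row=1, owner=Ada, face=up), since face is up, row = 1.
Match: (mark=none, rank=5, row=5, owner=Ben, face=up), since face is up, row = 5.
Match: (mark=star, rank=7, row=6, owner=Ben, face=up), since face is up, row = 6.
Match: (mark=dot, rank=4, row=6, owner=Ada, face=up), since face is up, row = 6.
Match: (mark=cross, rank=9, row=6, owner=Cal, face=up), since face is up, row = 6.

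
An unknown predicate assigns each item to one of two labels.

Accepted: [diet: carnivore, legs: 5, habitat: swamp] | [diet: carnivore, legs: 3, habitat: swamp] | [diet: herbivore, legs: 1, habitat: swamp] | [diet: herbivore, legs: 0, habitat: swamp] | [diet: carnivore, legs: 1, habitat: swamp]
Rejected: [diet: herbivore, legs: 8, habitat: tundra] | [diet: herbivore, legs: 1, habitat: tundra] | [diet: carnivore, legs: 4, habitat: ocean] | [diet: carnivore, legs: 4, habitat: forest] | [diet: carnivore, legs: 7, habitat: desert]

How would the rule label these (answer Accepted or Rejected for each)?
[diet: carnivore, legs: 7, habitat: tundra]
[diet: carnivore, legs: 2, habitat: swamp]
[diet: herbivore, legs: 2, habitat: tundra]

Rejected, Accepted, Rejected

Looking at the examples, the only property every 'Accepted' case has and every 'Rejected' case lacks is: habitat is swamp.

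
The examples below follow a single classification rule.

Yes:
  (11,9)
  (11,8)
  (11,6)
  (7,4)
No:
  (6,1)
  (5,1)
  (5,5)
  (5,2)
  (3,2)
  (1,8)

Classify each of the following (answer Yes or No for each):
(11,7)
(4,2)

The simplest hypothesis consistent with all the labels is: sum ≥ 11.
(11,7) → 11+7 = 18 → Yes.
(4,2) → 4+2 = 6 → No.

Yes, No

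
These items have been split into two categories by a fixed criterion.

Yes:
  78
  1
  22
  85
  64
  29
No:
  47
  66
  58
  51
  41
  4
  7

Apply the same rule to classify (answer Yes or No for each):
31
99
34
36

No, Yes, No, Yes

Checking candidate rules against both groups, what survives is: ≡ 1 (mod 7).
No: 31, since 31 mod 7 = 3.
Yes: 99, since 99 mod 7 = 1.
No: 34, since 34 mod 7 = 6.
Yes: 36, since 36 mod 7 = 1.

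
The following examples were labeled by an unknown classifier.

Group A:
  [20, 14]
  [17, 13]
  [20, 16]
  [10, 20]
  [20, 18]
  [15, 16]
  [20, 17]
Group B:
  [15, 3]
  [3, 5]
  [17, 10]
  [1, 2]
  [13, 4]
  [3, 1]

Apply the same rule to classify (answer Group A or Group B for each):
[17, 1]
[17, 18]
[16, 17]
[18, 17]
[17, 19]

The distinguishing property — sum ≥ 30 — holds for all the 'Group A' cases and none of the 'Group B' cases.
[17, 1] → 17+1 = 18 → Group B.
[17, 18] → 17+18 = 35 → Group A.
[16, 17] → 16+17 = 33 → Group A.
[18, 17] → 18+17 = 35 → Group A.
[17, 19] → 17+19 = 36 → Group A.

Group B, Group A, Group A, Group A, Group A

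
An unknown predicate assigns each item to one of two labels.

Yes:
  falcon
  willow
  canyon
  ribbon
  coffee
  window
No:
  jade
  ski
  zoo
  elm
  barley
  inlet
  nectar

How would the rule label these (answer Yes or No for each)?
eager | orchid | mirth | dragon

The pattern is that an item is 'Yes' exactly when: even length AND contains 'o'.

No, Yes, No, Yes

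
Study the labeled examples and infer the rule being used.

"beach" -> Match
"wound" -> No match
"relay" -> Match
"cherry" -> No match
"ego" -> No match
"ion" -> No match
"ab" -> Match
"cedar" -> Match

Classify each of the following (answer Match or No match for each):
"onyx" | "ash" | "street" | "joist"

No match, Match, No match, No match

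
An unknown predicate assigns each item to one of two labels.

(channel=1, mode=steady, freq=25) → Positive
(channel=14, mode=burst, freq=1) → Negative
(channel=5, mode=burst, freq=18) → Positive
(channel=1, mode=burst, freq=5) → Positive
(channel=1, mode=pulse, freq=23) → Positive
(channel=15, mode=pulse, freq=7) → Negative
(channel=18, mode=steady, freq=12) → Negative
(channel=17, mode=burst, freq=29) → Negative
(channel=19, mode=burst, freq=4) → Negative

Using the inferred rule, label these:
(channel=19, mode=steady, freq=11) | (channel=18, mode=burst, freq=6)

The rule appears to be: channel ≤ 5.
(channel=19, mode=steady, freq=11): channel = 19, doesn't qualify → Negative.
(channel=18, mode=burst, freq=6): channel = 18, doesn't qualify → Negative.

Negative, Negative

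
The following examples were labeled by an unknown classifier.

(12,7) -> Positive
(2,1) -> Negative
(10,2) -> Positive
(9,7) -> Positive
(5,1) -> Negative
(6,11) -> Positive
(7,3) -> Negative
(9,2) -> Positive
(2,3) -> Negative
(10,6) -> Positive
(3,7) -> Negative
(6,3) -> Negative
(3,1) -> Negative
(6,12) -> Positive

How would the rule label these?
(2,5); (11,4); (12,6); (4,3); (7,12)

The simplest hypothesis consistent with all the labels is: sum ≥ 11.
(2,5) → 2+5 = 7 → Negative.
(11,4) → 11+4 = 15 → Positive.
(12,6) → 12+6 = 18 → Positive.
(4,3) → 4+3 = 7 → Negative.
(7,12) → 7+12 = 19 → Positive.

Negative, Positive, Positive, Negative, Positive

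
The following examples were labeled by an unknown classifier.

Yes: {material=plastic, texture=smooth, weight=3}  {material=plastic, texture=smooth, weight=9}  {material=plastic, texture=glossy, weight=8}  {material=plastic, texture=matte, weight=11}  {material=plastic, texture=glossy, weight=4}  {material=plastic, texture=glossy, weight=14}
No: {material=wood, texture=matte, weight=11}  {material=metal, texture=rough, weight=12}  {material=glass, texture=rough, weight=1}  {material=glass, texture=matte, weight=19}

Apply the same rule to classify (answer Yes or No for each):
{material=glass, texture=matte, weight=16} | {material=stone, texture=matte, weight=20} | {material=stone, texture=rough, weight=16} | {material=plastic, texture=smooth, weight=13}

The distinguishing property — material is plastic — holds for all the 'Yes' cases and none of the 'No' cases.
{material=glass, texture=matte, weight=16} — material is glass, hence No. {material=stone, texture=matte, weight=20} — material is stone, hence No. {material=stone, texture=rough, weight=16} — material is stone, hence No. {material=plastic, texture=smooth, weight=13} — material is plastic, hence Yes.

No, No, No, Yes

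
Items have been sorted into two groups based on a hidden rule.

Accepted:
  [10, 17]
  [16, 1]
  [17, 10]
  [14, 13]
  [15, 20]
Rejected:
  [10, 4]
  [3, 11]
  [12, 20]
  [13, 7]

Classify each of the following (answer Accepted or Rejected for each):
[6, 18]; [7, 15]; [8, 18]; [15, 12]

Rejected, Rejected, Rejected, Accepted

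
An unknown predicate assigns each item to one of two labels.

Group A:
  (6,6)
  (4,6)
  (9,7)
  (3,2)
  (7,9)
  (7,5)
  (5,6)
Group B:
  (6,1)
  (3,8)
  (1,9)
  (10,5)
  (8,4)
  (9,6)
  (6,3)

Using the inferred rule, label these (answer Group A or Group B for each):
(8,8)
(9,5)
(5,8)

Every 'Group A' example satisfies: |first − second| ≤ 2. None of the 'Group B' examples do.
(8,8): Group A (|8−8| = 0).
(9,5): Group B (|9−5| = 4).
(5,8): Group B (|5−8| = 3).

Group A, Group B, Group B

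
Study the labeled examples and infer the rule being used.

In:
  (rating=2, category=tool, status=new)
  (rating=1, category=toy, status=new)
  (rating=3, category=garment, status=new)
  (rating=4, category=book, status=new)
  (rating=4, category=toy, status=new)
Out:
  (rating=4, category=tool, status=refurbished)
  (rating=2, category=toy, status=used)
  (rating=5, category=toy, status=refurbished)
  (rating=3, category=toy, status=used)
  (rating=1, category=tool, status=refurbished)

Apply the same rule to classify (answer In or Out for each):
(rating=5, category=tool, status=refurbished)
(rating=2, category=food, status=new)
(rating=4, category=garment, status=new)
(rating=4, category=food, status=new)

Out, In, In, In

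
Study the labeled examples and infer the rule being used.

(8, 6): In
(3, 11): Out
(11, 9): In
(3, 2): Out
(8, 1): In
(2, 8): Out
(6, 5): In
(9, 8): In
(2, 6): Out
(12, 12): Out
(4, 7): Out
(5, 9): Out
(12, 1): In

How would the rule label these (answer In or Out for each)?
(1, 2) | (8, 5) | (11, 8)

All 'In' examples share one property — first > second AND sum ≥ 8 — and every 'Out' example lacks it.
(1, 2): Out (1 < 2, 1+2 = 3).
(8, 5): In (8 > 5, 8+5 = 13).
(11, 8): In (11 > 8, 11+8 = 19).

Out, In, In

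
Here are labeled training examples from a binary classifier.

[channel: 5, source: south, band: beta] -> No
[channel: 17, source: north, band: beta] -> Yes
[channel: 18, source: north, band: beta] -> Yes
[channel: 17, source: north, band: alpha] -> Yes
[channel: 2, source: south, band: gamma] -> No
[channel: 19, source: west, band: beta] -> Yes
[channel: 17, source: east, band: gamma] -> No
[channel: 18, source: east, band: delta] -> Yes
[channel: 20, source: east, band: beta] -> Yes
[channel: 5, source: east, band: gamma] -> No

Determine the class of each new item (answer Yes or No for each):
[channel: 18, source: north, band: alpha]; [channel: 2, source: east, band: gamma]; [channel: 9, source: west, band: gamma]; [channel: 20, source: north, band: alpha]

The distinguishing property — source is north OR channel ≥ 18 — holds for all the 'Yes' cases and none of the 'No' cases.

Yes, No, No, Yes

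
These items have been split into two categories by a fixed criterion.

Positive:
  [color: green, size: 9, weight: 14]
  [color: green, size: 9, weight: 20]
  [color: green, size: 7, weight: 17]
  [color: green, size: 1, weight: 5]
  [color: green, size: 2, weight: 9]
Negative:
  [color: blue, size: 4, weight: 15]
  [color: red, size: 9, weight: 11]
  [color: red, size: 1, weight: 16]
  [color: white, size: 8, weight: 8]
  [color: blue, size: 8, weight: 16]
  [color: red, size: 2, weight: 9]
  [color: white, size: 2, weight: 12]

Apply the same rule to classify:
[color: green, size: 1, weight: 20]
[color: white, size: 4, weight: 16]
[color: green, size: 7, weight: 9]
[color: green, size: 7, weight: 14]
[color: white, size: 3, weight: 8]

Positive, Negative, Positive, Positive, Negative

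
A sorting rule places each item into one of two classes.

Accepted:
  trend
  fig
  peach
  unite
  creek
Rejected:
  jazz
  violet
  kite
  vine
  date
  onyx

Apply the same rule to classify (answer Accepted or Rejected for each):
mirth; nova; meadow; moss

Looking at the examples, the only property every 'Accepted' case has and every 'Rejected' case lacks is: odd length.
Accepted: mirth, since length 5.
Rejected: nova, since length 4.
Rejected: meadow, since length 6.
Rejected: moss, since length 4.

Accepted, Rejected, Rejected, Rejected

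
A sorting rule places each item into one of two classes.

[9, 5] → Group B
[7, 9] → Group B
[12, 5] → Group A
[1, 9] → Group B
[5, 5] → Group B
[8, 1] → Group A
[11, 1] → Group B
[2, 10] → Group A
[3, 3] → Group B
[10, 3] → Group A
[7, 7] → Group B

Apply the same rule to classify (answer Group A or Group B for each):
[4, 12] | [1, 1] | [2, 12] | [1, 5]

Group A, Group B, Group A, Group B

The pattern is that an item is 'Group A' exactly when: first is even.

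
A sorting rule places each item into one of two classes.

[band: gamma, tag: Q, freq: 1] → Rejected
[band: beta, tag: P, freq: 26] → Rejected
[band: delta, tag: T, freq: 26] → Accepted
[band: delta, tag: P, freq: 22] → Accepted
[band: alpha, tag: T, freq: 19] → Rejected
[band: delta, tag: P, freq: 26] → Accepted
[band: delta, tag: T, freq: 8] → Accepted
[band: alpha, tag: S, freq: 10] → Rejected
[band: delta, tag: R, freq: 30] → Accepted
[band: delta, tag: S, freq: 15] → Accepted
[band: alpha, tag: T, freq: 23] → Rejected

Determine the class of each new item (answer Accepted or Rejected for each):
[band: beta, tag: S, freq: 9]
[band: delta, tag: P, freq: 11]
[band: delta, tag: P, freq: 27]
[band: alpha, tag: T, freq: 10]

The pattern is that an item is 'Accepted' exactly when: band is delta.
[band: beta, tag: S, freq: 9] → band is beta → Rejected. [band: delta, tag: P, freq: 11] → band is delta → Accepted. [band: delta, tag: P, freq: 27] → band is delta → Accepted. [band: alpha, tag: T, freq: 10] → band is alpha → Rejected.

Rejected, Accepted, Accepted, Rejected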